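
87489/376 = 87489/376 = 232.68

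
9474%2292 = 306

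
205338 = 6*34223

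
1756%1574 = 182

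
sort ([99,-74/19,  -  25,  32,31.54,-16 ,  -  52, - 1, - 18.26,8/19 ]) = [ - 52, - 25, - 18.26,-16, - 74/19 , - 1, 8/19,  31.54 , 32, 99 ] 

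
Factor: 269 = 269^1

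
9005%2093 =633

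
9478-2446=7032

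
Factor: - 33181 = - 33181^1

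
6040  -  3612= 2428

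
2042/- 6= - 341 + 2/3  =  - 340.33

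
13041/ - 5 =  - 2609+4/5 = - 2608.20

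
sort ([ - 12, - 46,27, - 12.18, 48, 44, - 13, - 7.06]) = [ - 46, - 13, - 12.18  , - 12,  -  7.06,27,44,  48]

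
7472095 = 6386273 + 1085822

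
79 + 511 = 590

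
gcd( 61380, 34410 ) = 930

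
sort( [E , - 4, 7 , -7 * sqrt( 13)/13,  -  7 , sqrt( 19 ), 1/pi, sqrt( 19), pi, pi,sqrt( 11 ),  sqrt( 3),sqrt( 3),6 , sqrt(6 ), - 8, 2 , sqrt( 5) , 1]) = [ - 8 , - 7, - 4 , - 7*sqrt( 13 ) /13,1/pi, 1 , sqrt(3), sqrt( 3 ), 2 , sqrt( 5 ),  sqrt (6 ),E,pi, pi,sqrt( 11 ) , sqrt( 19 ), sqrt(19) , 6,  7 ]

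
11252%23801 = 11252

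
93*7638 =710334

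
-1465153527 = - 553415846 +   -  911737681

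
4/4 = 1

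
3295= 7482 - 4187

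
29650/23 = 1289 + 3/23=   1289.13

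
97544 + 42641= 140185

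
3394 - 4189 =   -  795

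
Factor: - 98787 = -3^1 * 13^1*17^1*149^1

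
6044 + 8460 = 14504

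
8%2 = 0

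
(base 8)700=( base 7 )1210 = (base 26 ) h6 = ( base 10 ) 448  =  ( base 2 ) 111000000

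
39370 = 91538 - 52168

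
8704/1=8704  =  8704.00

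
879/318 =2 + 81/106 = 2.76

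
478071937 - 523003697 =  - 44931760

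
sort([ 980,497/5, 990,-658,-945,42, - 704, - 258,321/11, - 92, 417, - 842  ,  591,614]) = [-945, - 842,  -  704,  -  658 , - 258, - 92, 321/11,  42, 497/5,417, 591, 614,980, 990 ]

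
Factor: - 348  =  -2^2*3^1*29^1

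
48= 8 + 40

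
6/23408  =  3/11704 = 0.00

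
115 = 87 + 28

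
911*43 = 39173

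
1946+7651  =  9597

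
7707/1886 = 7707/1886 =4.09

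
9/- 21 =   -  3/7 = -0.43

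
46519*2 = 93038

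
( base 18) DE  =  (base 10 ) 248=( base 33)7h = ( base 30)88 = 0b11111000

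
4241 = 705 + 3536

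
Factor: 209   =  11^1*19^1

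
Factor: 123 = 3^1*41^1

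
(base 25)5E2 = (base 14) 13a5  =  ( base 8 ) 6625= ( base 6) 24033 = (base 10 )3477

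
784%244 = 52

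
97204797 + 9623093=106827890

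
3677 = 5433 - 1756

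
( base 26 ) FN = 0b110011101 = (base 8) 635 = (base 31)da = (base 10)413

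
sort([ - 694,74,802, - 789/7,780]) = [  -  694,  -  789/7,74, 780,802] 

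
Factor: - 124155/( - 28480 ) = 279/64 = 2^(  -  6 )*3^2*  31^1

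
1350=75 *18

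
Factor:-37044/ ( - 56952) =147/226  =  2^ ( - 1 )*3^1* 7^2*113^( - 1 )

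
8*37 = 296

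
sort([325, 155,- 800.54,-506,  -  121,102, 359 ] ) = [-800.54, - 506,  -  121,102, 155,325,359]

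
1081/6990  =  1081/6990=0.15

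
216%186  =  30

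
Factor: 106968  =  2^3*3^1 * 4457^1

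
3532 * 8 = 28256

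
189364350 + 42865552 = 232229902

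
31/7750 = 1/250  =  0.00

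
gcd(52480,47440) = 80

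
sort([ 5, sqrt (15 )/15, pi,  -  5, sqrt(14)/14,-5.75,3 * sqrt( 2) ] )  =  [ - 5.75 ,- 5,sqrt(15 ) /15, sqrt(14 )/14, pi,3 * sqrt( 2), 5 ] 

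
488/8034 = 244/4017 = 0.06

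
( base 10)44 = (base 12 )38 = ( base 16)2C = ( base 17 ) 2a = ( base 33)1B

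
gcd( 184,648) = 8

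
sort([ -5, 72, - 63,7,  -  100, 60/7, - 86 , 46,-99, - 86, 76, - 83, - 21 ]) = [ - 100, - 99, - 86, - 86, - 83, - 63, - 21,-5,7, 60/7,46, 72, 76] 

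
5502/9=1834/3 = 611.33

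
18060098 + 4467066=22527164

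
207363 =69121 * 3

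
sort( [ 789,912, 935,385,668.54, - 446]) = [ - 446,385,668.54,789 , 912, 935]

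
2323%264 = 211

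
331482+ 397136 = 728618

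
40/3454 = 20/1727 = 0.01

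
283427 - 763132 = - 479705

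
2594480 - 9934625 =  - 7340145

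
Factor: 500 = 2^2*5^3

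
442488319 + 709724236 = 1152212555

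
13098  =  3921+9177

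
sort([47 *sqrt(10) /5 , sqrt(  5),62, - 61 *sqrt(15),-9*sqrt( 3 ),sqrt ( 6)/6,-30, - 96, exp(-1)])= [ - 61  *sqrt ( 15),  -  96,-30, - 9*sqrt(3),exp ( - 1),  sqrt( 6)/6,  sqrt( 5),47*sqrt( 10 ) /5, 62 ] 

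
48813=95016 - 46203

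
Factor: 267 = 3^1*89^1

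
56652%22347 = 11958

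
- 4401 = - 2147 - 2254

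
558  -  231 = 327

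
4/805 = 4/805 = 0.00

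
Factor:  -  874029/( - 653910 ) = 949/710= 2^(  -  1)*5^( - 1)*13^1*71^( - 1 )*73^1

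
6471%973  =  633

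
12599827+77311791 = 89911618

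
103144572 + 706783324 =809927896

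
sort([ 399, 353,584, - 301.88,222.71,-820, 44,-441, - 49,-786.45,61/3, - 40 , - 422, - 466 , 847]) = [ - 820,-786.45, - 466,  -  441, - 422, - 301.88 ,-49,- 40,61/3,44, 222.71,353 , 399 , 584,847]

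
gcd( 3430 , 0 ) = 3430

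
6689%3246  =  197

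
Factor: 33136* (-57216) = -2^11*3^1*19^1*109^1 * 149^1 = - 1895909376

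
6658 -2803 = 3855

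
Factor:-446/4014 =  - 1/9 = -3^( - 2 ) 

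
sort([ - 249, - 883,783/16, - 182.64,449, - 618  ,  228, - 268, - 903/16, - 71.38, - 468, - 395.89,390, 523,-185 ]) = [- 883, - 618,-468, - 395.89, - 268,-249,-185 ,  -  182.64, - 71.38, - 903/16,783/16,228 , 390,449,  523]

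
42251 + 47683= 89934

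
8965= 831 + 8134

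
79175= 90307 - 11132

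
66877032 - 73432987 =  - 6555955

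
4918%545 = 13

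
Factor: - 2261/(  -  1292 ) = 7/4= 2^( - 2 )*7^1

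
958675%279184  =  121123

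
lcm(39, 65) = 195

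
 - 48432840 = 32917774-81350614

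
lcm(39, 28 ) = 1092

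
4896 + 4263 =9159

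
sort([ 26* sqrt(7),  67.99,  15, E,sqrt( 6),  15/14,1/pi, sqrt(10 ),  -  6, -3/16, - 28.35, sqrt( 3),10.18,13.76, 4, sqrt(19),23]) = [ - 28.35, - 6, - 3/16,1/pi, 15/14 , sqrt(3), sqrt (6 ),E,sqrt (10 ), 4,sqrt( 19),10.18, 13.76,15,23,  67.99, 26*sqrt(7)]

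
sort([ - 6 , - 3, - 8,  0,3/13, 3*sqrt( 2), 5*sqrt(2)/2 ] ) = [ - 8,-6, - 3 , 0,3/13,5*sqrt( 2) /2,  3*sqrt (2 )]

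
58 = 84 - 26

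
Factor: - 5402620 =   -  2^2*5^1*270131^1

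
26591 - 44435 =- 17844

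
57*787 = 44859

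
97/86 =97/86 =1.13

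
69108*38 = 2626104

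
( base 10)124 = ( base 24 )54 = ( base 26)4K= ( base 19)6a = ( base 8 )174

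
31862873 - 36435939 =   -  4573066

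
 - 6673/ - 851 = 7 + 716/851 = 7.84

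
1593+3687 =5280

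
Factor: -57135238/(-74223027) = 2^1*3^(-3) * 1321^( - 1)*2081^(- 1 )*28567619^1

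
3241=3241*1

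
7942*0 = 0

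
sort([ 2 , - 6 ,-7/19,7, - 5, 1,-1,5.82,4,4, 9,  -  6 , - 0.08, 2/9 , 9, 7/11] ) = [ - 6 ,-6, - 5, - 1,  -  7/19,-0.08 , 2/9, 7/11 , 1,2,4,4, 5.82,7, 9, 9 ]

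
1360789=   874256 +486533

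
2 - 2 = 0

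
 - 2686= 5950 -8636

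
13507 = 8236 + 5271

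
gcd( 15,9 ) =3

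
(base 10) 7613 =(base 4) 1312331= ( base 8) 16675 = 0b1110110111101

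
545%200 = 145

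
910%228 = 226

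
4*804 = 3216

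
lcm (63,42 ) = 126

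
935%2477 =935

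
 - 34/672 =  - 17/336 =- 0.05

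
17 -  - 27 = 44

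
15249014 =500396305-485147291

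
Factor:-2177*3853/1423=  -  7^1*311^1*1423^(-1) * 3853^1 = - 8387981/1423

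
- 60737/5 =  - 60737/5 =-12147.40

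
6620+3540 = 10160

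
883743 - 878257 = 5486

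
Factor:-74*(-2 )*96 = 14208  =  2^7*3^1 * 37^1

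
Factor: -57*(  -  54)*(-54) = - 166212 =-2^2*3^7*19^1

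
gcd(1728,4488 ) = 24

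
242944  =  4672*52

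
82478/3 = 82478/3 = 27492.67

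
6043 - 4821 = 1222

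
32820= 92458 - 59638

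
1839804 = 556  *3309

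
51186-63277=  - 12091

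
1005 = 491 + 514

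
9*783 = 7047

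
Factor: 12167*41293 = 7^1*17^1 * 23^3 *347^1 = 502411931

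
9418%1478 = 550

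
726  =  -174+900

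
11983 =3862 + 8121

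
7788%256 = 108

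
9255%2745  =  1020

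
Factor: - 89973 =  - 3^2*13^1*769^1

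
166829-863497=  - 696668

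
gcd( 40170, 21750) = 30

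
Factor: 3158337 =3^1*7^1*13^1*23^1 * 503^1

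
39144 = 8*4893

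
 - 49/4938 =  - 1+ 4889/4938 =- 0.01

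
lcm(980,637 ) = 12740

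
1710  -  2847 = - 1137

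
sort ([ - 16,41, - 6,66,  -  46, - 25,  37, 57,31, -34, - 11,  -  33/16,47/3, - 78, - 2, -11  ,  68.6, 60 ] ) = [ - 78, -46, - 34, - 25,-16, - 11, - 11,  -  6,-33/16, - 2, 47/3,31, 37, 41,57,  60, 66, 68.6] 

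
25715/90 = 285 + 13/18=285.72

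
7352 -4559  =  2793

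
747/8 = 747/8 = 93.38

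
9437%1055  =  997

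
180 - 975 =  - 795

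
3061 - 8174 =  - 5113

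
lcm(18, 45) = 90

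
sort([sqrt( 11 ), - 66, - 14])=[ - 66, - 14,sqrt( 11 )]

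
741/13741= 57/1057 = 0.05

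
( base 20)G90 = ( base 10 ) 6580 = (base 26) 9J2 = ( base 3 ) 100000201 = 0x19B4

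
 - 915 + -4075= - 4990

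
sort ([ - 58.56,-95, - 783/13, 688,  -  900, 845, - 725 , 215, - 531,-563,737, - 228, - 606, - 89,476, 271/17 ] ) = [ - 900, - 725, - 606,  -  563,  -  531, - 228, - 95, - 89, - 783/13,-58.56,271/17 , 215, 476,688,737,  845]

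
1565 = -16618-  -  18183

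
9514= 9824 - 310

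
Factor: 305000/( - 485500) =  - 2^1*5^1*61^1*971^(-1 ) = - 610/971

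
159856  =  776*206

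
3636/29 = 3636/29= 125.38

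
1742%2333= 1742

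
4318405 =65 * 66437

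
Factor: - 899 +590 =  - 3^1*103^1  =  -309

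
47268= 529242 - 481974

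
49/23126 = 49/23126=0.00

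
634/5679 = 634/5679=0.11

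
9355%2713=1216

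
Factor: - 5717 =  - 5717^1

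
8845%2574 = 1123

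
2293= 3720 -1427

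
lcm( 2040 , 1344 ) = 114240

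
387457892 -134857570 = 252600322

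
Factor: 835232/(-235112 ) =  - 2^2*43^1*607^1 * 29389^( - 1 )  =  - 104404/29389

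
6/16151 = 6/16151 = 0.00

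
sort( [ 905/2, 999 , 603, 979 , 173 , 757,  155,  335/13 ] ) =[335/13, 155,  173,905/2 , 603, 757,979, 999]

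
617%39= 32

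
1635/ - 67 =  - 25 + 40/67=- 24.40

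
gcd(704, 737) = 11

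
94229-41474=52755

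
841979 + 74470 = 916449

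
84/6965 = 12/995 = 0.01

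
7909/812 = 9 + 601/812 = 9.74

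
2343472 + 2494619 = 4838091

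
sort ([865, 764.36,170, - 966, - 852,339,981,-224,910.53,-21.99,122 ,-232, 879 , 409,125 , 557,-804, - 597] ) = [ - 966 , - 852, - 804, - 597 , - 232,  -  224,  -  21.99, 122,125,170,339,409,557,764.36,865,879, 910.53,981 ] 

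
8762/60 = 146 + 1/30 = 146.03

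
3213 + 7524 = 10737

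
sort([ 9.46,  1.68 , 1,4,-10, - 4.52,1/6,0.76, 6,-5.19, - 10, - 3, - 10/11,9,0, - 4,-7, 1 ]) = [ - 10, - 10, - 7,- 5.19, - 4.52, - 4, - 3, - 10/11, 0, 1/6, 0.76,1,1, 1.68,4,6,9,9.46]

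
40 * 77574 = 3102960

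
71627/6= 11937 + 5/6 = 11937.83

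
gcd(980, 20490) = 10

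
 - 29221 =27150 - 56371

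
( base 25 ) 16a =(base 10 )785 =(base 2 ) 1100010001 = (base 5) 11120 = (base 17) 2c3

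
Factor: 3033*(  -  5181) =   -  15713973 = - 3^3*11^1*157^1 * 337^1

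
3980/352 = 11+27/88 = 11.31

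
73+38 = 111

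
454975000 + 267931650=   722906650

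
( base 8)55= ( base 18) 29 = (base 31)1e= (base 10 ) 45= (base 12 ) 39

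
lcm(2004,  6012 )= 6012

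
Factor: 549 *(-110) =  - 2^1*3^2*5^1*11^1 * 61^1 = - 60390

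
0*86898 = 0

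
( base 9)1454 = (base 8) 2116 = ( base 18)374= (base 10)1102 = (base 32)12E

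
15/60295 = 3/12059 = 0.00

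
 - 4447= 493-4940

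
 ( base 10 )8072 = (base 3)102001222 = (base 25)CMM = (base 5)224242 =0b1111110001000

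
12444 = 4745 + 7699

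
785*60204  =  47260140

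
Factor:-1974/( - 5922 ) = 1/3  =  3^ ( - 1 )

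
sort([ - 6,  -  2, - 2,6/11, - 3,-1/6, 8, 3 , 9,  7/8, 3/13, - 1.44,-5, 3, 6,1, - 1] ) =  [ - 6, - 5, - 3, - 2,-2, - 1.44, - 1, - 1/6,3/13,6/11,  7/8, 1,  3, 3, 6, 8,9 ]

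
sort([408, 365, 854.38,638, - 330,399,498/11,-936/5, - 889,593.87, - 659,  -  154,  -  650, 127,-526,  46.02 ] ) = [-889, - 659, - 650 , - 526,-330, - 936/5,-154, 498/11,46.02,127, 365,  399, 408,593.87, 638,854.38 ] 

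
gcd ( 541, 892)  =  1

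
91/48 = 91/48  =  1.90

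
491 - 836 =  - 345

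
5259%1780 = 1699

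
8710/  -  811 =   -  11 + 211/811 = - 10.74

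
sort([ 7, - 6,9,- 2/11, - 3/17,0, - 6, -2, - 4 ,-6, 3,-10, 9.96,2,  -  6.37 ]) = [ - 10, - 6.37, - 6, -6, - 6,  -  4, - 2, - 2/11, - 3/17,0,2,3, 7,  9,9.96] 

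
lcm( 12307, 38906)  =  1206086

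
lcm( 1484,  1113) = 4452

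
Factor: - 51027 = - 3^1*73^1* 233^1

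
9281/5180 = 9281/5180 = 1.79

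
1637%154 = 97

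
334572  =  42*7966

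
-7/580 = -1 + 573/580 = - 0.01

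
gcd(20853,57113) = 7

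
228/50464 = 3/664 = 0.00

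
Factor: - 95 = - 5^1*19^1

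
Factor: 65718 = 2^1*3^3 * 1217^1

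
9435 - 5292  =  4143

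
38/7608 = 19/3804 = 0.00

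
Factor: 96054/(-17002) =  - 48027/8501 = - 3^1*7^1 * 2287^1*8501^( - 1 )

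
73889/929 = 73889/929 = 79.54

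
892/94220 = 223/23555 =0.01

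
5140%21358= 5140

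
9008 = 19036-10028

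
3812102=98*38899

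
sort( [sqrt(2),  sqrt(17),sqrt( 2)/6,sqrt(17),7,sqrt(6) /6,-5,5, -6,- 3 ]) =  [ - 6, - 5,-3, sqrt(2 ) /6,sqrt(6)/6,sqrt(2) , sqrt(17),sqrt( 17),5, 7]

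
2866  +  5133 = 7999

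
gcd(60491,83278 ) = 1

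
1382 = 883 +499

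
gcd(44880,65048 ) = 8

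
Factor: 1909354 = 2^1*954677^1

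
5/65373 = 5/65373 = 0.00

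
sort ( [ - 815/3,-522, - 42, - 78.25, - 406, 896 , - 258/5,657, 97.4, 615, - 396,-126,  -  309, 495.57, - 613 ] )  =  [ - 613, - 522, - 406, - 396, - 309, - 815/3, - 126 , - 78.25, - 258/5, - 42, 97.4,495.57, 615,657,896] 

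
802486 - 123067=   679419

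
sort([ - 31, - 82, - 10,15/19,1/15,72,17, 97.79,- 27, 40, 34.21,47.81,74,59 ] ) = [  -  82,- 31, - 27 ,-10 , 1/15, 15/19,17,  34.21,40,47.81,59,72, 74,97.79]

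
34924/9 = 34924/9 = 3880.44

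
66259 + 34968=101227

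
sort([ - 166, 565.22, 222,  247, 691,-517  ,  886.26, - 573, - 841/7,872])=[ - 573,-517,-166, - 841/7, 222,247,  565.22, 691, 872, 886.26]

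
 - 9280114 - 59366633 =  - 68646747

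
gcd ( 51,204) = 51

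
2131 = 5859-3728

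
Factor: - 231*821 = -3^1*7^1*11^1*821^1 = -189651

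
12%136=12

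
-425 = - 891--466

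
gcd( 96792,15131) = 1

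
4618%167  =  109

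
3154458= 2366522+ 787936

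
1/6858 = 1/6858 = 0.00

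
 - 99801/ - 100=998 + 1/100 = 998.01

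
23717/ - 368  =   - 65 + 203/368=- 64.45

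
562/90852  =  281/45426= 0.01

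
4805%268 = 249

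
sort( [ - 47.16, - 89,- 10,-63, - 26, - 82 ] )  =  [ -89, - 82,-63, - 47.16, - 26, - 10 ] 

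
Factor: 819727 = 47^1* 107^1 * 163^1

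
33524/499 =33524/499=67.18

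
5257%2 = 1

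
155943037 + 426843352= 582786389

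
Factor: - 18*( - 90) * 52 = 84240  =  2^4*3^4*5^1*13^1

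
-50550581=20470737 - 71021318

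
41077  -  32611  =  8466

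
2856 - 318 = 2538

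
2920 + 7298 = 10218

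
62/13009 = 62/13009 =0.00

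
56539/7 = 8077 = 8077.00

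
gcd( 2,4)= 2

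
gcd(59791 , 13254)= 1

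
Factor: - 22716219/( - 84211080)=7572073/28070360 = 2^( - 3) * 5^(  -  1)*571^ ( - 1)*1229^( - 1) * 7572073^1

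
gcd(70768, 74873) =1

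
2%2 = 0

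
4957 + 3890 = 8847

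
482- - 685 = 1167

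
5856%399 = 270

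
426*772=328872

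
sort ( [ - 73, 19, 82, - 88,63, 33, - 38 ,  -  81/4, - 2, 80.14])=[ - 88, - 73,-38, - 81/4, - 2, 19, 33, 63,80.14, 82]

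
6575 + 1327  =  7902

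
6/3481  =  6/3481=0.00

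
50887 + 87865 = 138752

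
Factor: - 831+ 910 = 79 = 79^1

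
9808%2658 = 1834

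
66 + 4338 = 4404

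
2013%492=45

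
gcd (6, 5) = 1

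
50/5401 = 50/5401 = 0.01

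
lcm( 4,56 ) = 56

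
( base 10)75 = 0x4B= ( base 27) 2L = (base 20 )3f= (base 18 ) 43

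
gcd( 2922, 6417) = 3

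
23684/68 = 348+ 5/17= 348.29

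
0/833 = 0=0.00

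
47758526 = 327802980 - 280044454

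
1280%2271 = 1280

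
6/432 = 1/72 = 0.01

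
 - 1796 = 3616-5412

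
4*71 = 284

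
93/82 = 1 + 11/82 = 1.13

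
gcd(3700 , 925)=925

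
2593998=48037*54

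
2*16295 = 32590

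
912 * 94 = 85728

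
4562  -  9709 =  - 5147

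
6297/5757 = 2099/1919 = 1.09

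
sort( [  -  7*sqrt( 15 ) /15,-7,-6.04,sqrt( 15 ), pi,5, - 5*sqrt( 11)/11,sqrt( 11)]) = [  -  7, - 6.04,-7*sqrt ( 15 )/15,  -  5*sqrt(11)/11, pi , sqrt ( 11 ), sqrt( 15 ),5 ]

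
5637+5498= 11135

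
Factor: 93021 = 3^1 * 101^1 * 307^1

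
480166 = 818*587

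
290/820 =29/82 = 0.35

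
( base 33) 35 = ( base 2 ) 1101000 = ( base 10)104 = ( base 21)4k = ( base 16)68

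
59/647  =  59/647  =  0.09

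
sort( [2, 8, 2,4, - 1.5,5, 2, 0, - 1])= [-1.5, - 1  ,  0,2,  2,2,  4,5, 8 ]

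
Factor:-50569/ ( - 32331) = 61/39 =3^ ( - 1)*13^(  -  1)*61^1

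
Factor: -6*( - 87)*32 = 2^6*3^2*29^1 =16704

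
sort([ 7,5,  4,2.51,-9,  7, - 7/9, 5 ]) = [-9, - 7/9,2.51,4, 5, 5, 7,7] 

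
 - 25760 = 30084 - 55844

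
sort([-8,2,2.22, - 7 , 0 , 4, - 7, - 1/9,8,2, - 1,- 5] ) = [ - 8, - 7,  -  7, - 5, - 1, - 1/9,  0,2,  2,2.22, 4,8] 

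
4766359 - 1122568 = 3643791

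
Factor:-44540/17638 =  - 22270/8819 = -2^1*5^1*17^1*131^1 * 8819^(- 1)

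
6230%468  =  146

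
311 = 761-450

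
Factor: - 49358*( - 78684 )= 3883684872 = 2^3*3^1*23^1* 29^1*37^1*79^1 * 83^1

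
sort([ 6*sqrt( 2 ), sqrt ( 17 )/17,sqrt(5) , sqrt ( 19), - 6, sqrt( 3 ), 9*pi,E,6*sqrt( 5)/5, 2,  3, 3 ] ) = [ - 6, sqrt( 17 )/17,sqrt( 3 ), 2, sqrt( 5), 6* sqrt(5)/5,E, 3, 3,sqrt( 19 ),  6*sqrt(2 ), 9*pi ]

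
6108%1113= 543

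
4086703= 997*4099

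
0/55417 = 0 = 0.00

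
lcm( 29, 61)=1769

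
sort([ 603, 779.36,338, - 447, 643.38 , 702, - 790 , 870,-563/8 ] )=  [-790,-447, - 563/8, 338,  603,  643.38, 702,779.36, 870] 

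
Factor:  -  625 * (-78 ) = 48750 =2^1 * 3^1*5^4*13^1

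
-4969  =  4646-9615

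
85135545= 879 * 96855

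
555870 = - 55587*(  -  10)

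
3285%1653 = 1632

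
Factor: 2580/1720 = 3/2 = 2^( - 1 )*3^1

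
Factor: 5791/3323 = 3323^( - 1) *5791^1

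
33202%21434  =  11768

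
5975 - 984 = 4991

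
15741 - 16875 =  - 1134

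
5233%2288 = 657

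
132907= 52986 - - 79921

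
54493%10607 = 1458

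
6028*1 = 6028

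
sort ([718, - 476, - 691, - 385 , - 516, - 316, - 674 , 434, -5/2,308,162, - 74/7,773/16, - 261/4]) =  [ - 691, - 674,  -  516, - 476, - 385, - 316, - 261/4,-74/7, - 5/2,773/16,162, 308,434, 718 ] 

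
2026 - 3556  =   - 1530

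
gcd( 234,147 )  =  3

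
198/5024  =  99/2512 = 0.04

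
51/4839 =17/1613 = 0.01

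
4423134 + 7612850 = 12035984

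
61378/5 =61378/5 = 12275.60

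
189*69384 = 13113576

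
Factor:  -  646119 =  - 3^2*17^1*41^1*103^1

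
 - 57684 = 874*( - 66)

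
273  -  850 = -577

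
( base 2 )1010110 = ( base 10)86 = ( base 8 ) 126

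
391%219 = 172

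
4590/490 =459/49 = 9.37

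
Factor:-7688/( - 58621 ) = 2^3 * 61^( - 1) = 8/61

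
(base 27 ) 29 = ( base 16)3F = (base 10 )63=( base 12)53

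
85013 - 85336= - 323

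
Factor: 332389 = 61^1*5449^1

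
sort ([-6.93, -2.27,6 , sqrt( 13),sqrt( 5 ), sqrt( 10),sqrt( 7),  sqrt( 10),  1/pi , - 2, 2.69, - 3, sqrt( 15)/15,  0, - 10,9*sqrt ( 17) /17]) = [ - 10, - 6.93, - 3, - 2.27, - 2, 0,sqrt (15) /15, 1/pi, 9 * sqrt ( 17 ) /17, sqrt(5), sqrt(7), 2.69,sqrt( 10), sqrt(10), sqrt( 13), 6] 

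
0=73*0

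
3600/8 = 450 = 450.00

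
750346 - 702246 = 48100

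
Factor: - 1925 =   -  5^2*7^1*11^1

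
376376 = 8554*44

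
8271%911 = 72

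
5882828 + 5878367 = 11761195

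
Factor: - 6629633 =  - 281^1 * 23593^1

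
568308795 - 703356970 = - 135048175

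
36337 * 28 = 1017436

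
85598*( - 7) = -599186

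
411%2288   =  411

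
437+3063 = 3500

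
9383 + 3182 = 12565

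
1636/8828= 409/2207= 0.19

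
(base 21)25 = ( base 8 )57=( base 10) 47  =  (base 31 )1g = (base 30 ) 1H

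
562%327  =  235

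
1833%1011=822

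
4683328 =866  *5408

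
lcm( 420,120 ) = 840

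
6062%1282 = 934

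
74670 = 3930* 19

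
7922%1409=877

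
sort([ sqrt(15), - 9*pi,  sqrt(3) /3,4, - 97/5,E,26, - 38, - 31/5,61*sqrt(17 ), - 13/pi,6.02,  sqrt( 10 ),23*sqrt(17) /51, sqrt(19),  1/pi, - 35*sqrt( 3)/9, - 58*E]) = [ - 58*E, - 38, - 9*pi, - 97/5, -35 * sqrt( 3 ) /9,  -  31/5, - 13/pi,1/pi, sqrt(3 )/3,23*sqrt( 17 )/51 , E,sqrt( 10), sqrt(15 ),4,sqrt( 19 ), 6.02,26,61* sqrt( 17)]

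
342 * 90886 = 31083012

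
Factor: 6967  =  6967^1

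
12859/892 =12859/892 =14.42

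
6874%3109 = 656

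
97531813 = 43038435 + 54493378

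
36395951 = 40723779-4327828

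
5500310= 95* 57898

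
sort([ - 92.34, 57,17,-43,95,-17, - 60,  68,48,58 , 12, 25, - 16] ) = [ - 92.34,-60, - 43, - 17, - 16, 12,17, 25, 48, 57,58, 68, 95]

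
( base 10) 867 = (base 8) 1543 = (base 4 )31203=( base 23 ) 1EG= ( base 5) 11432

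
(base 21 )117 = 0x1D5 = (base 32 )el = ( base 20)139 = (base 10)469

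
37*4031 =149147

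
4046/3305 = 4046/3305 = 1.22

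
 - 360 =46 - 406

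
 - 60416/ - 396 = 152 + 56/99 = 152.57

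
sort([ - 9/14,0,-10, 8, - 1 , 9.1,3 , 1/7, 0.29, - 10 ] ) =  [ -10,-10, - 1,-9/14,0,1/7,0.29, 3,8,9.1] 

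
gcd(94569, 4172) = 1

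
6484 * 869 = 5634596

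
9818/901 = 9818/901 = 10.90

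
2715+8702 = 11417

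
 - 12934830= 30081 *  ( - 430) 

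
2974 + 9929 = 12903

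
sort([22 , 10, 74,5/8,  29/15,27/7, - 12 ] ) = [ - 12,  5/8,29/15,27/7, 10 , 22, 74]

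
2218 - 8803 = -6585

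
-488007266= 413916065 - 901923331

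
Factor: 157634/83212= 269/142 =2^(  -  1 )*71^( - 1)*269^1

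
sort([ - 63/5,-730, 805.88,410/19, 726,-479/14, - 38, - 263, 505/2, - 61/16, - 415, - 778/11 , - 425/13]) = [ - 730,-415,-263 ,-778/11,-38, - 479/14, - 425/13,-63/5,  -  61/16, 410/19,505/2,726 , 805.88 ] 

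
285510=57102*5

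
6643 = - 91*( - 73 ) 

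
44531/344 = 129 + 155/344  =  129.45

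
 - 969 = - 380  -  589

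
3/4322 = 3/4322 = 0.00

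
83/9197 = 83/9197=0.01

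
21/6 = 7/2= 3.50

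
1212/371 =1212/371 = 3.27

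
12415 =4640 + 7775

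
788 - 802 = -14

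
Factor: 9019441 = 47^1 * 191903^1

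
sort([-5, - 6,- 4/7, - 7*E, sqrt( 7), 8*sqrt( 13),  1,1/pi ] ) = [-7*E,-6,-5,-4/7, 1/pi, 1, sqrt (7), 8*sqrt( 13)]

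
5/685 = 1/137 = 0.01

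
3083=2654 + 429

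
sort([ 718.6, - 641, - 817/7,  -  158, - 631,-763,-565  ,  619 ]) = [-763, - 641,-631, - 565,- 158, - 817/7, 619, 718.6]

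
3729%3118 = 611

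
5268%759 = 714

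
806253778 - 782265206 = 23988572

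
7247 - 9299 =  - 2052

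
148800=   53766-  -  95034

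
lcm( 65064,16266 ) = 65064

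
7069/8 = 7069/8 = 883.62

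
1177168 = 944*1247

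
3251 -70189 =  -66938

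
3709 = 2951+758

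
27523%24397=3126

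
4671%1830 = 1011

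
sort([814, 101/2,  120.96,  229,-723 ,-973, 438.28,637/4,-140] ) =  [ - 973, -723 ,- 140 , 101/2, 120.96,637/4, 229, 438.28,814 ] 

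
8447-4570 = 3877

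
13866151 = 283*48997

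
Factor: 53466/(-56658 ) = - 67^1*71^ (  -  1) = - 67/71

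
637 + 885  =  1522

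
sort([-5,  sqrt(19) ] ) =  [ -5,sqrt(19 )] 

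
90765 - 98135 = -7370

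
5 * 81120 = 405600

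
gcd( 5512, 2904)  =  8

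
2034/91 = 2034/91 = 22.35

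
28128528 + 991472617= 1019601145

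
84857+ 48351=133208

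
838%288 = 262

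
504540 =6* 84090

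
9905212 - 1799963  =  8105249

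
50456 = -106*( - 476)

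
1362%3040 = 1362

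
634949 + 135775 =770724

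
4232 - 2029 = 2203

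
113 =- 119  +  232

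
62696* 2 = 125392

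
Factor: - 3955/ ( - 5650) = 7/10 = 2^ ( - 1 ) *5^ (-1 )*7^1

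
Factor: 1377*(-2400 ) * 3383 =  - 2^5 * 3^5 * 5^2*  17^2*199^1=-11180138400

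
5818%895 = 448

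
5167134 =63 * 82018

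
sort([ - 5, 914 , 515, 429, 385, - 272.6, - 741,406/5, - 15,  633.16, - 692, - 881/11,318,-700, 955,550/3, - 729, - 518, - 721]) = [ - 741 , - 729,-721, - 700, - 692, - 518 ,-272.6,  -  881/11,-15,- 5,406/5, 550/3 , 318 , 385 , 429, 515, 633.16,914, 955]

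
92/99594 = 46/49797= 0.00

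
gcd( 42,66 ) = 6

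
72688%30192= 12304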